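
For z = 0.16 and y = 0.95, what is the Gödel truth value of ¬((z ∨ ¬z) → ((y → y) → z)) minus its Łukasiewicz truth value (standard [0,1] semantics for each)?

-0.68

Gödel evaluation:
  ¬z: Gödel ¬ of 0.16 = 0 (operand ≠ 0)
  (z ∨ ¬z) = max(0.16, 0) = 0.16
  (y → y): 0.95 ≤ 0.95, so result = 1
  ((y → y) → z): 1 > 0.16, so result = 0.16
  ((z ∨ ¬z) → ((y → y) → z)): 0.16 ≤ 0.16, so result = 1
  ¬((z ∨ ¬z) → ((y → y) → z)): Gödel ¬ of 1 = 0 (operand ≠ 0)
  Gödel value = 0
Łukasiewicz evaluation:
  ¬z: Łukasiewicz ¬ gives 1 − 0.16 = 0.84
  (z ∨ ¬z) = max(0.16, 0.84) = 0.84
  (y → y): min(1, 1 − 0.95 + 0.95) = 1
  ((y → y) → z): min(1, 1 − 1 + 0.16) = 0.16
  ((z ∨ ¬z) → ((y → y) → z)): min(1, 1 − 0.84 + 0.16) = 0.32
  ¬((z ∨ ¬z) → ((y → y) → z)): Łukasiewicz ¬ gives 1 − 0.32 = 0.68
  Łukasiewicz value = 0.68
Difference: 0 − 0.68 = -0.68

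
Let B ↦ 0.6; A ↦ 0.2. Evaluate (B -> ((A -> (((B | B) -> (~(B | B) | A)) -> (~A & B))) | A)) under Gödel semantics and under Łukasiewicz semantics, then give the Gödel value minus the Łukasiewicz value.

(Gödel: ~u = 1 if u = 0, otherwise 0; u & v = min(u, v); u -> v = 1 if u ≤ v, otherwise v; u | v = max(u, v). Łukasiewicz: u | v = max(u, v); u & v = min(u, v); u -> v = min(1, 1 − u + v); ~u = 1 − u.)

Gödel evaluation:
  (B | B) = max(0.6, 0.6) = 0.6
  (B | B) = max(0.6, 0.6) = 0.6
  ~(B | B): Gödel ¬ of 0.6 = 0 (operand ≠ 0)
  (~(B | B) | A) = max(0, 0.2) = 0.2
  ((B | B) -> (~(B | B) | A)): 0.6 > 0.2, so result = 0.2
  ~A: Gödel ¬ of 0.2 = 0 (operand ≠ 0)
  (~A & B) = min(0, 0.6) = 0
  (((B | B) -> (~(B | B) | A)) -> (~A & B)): 0.2 > 0, so result = 0
  (A -> (((B | B) -> (~(B | B) | A)) -> (~A & B))): 0.2 > 0, so result = 0
  ((A -> (((B | B) -> (~(B | B) | A)) -> (~A & B))) | A) = max(0, 0.2) = 0.2
  (B -> ((A -> (((B | B) -> (~(B | B) | A)) -> (~A & B))) | A)): 0.6 > 0.2, so result = 0.2
  Gödel value = 0.2
Łukasiewicz evaluation:
  (B | B) = max(0.6, 0.6) = 0.6
  (B | B) = max(0.6, 0.6) = 0.6
  ~(B | B): Łukasiewicz ¬ gives 1 − 0.6 = 0.4
  (~(B | B) | A) = max(0.4, 0.2) = 0.4
  ((B | B) -> (~(B | B) | A)): min(1, 1 − 0.6 + 0.4) = 0.8
  ~A: Łukasiewicz ¬ gives 1 − 0.2 = 0.8
  (~A & B) = min(0.8, 0.6) = 0.6
  (((B | B) -> (~(B | B) | A)) -> (~A & B)): min(1, 1 − 0.8 + 0.6) = 0.8
  (A -> (((B | B) -> (~(B | B) | A)) -> (~A & B))): min(1, 1 − 0.2 + 0.8) = 1
  ((A -> (((B | B) -> (~(B | B) | A)) -> (~A & B))) | A) = max(1, 0.2) = 1
  (B -> ((A -> (((B | B) -> (~(B | B) | A)) -> (~A & B))) | A)): min(1, 1 − 0.6 + 1) = 1
  Łukasiewicz value = 1
Difference: 0.2 − 1 = -0.80

-0.80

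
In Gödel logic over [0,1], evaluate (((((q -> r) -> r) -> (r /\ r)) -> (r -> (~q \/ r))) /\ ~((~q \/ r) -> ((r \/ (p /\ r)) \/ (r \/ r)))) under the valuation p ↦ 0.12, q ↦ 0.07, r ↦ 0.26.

0.00

(q -> r): 0.07 ≤ 0.26, so result = 1
((q -> r) -> r): 1 > 0.26, so result = 0.26
(r /\ r) = min(0.26, 0.26) = 0.26
(((q -> r) -> r) -> (r /\ r)): 0.26 ≤ 0.26, so result = 1
~q: Gödel ¬ of 0.07 = 0 (operand ≠ 0)
(~q \/ r) = max(0, 0.26) = 0.26
(r -> (~q \/ r)): 0.26 ≤ 0.26, so result = 1
((((q -> r) -> r) -> (r /\ r)) -> (r -> (~q \/ r))): 1 ≤ 1, so result = 1
~q: Gödel ¬ of 0.07 = 0 (operand ≠ 0)
(~q \/ r) = max(0, 0.26) = 0.26
(p /\ r) = min(0.12, 0.26) = 0.12
(r \/ (p /\ r)) = max(0.26, 0.12) = 0.26
(r \/ r) = max(0.26, 0.26) = 0.26
((r \/ (p /\ r)) \/ (r \/ r)) = max(0.26, 0.26) = 0.26
((~q \/ r) -> ((r \/ (p /\ r)) \/ (r \/ r))): 0.26 ≤ 0.26, so result = 1
~((~q \/ r) -> ((r \/ (p /\ r)) \/ (r \/ r))): Gödel ¬ of 1 = 0 (operand ≠ 0)
(((((q -> r) -> r) -> (r /\ r)) -> (r -> (~q \/ r))) /\ ~((~q \/ r) -> ((r \/ (p /\ r)) \/ (r \/ r)))) = min(1, 0) = 0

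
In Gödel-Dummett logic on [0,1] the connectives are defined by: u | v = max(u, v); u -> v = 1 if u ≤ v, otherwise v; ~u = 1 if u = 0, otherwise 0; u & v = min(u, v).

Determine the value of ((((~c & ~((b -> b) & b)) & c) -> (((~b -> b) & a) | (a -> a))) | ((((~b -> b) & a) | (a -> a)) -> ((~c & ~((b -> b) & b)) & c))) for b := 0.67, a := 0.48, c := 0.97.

1.00

~c: Gödel ¬ of 0.97 = 0 (operand ≠ 0)
(b -> b): 0.67 ≤ 0.67, so result = 1
((b -> b) & b) = min(1, 0.67) = 0.67
~((b -> b) & b): Gödel ¬ of 0.67 = 0 (operand ≠ 0)
(~c & ~((b -> b) & b)) = min(0, 0) = 0
((~c & ~((b -> b) & b)) & c) = min(0, 0.97) = 0
~b: Gödel ¬ of 0.67 = 0 (operand ≠ 0)
(~b -> b): 0 ≤ 0.67, so result = 1
((~b -> b) & a) = min(1, 0.48) = 0.48
(a -> a): 0.48 ≤ 0.48, so result = 1
(((~b -> b) & a) | (a -> a)) = max(0.48, 1) = 1
(((~c & ~((b -> b) & b)) & c) -> (((~b -> b) & a) | (a -> a))): 0 ≤ 1, so result = 1
~b: Gödel ¬ of 0.67 = 0 (operand ≠ 0)
(~b -> b): 0 ≤ 0.67, so result = 1
((~b -> b) & a) = min(1, 0.48) = 0.48
(a -> a): 0.48 ≤ 0.48, so result = 1
(((~b -> b) & a) | (a -> a)) = max(0.48, 1) = 1
~c: Gödel ¬ of 0.97 = 0 (operand ≠ 0)
(b -> b): 0.67 ≤ 0.67, so result = 1
((b -> b) & b) = min(1, 0.67) = 0.67
~((b -> b) & b): Gödel ¬ of 0.67 = 0 (operand ≠ 0)
(~c & ~((b -> b) & b)) = min(0, 0) = 0
((~c & ~((b -> b) & b)) & c) = min(0, 0.97) = 0
((((~b -> b) & a) | (a -> a)) -> ((~c & ~((b -> b) & b)) & c)): 1 > 0, so result = 0
((((~c & ~((b -> b) & b)) & c) -> (((~b -> b) & a) | (a -> a))) | ((((~b -> b) & a) | (a -> a)) -> ((~c & ~((b -> b) & b)) & c))) = max(1, 0) = 1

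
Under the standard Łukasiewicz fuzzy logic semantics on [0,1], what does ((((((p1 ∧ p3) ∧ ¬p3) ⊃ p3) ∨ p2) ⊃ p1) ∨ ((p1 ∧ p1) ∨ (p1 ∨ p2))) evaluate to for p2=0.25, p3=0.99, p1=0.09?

(p1 ∧ p3) = min(0.09, 0.99) = 0.09
¬p3: Łukasiewicz ¬ gives 1 − 0.99 = 0.01
((p1 ∧ p3) ∧ ¬p3) = min(0.09, 0.01) = 0.01
(((p1 ∧ p3) ∧ ¬p3) ⊃ p3): min(1, 1 − 0.01 + 0.99) = 1
((((p1 ∧ p3) ∧ ¬p3) ⊃ p3) ∨ p2) = max(1, 0.25) = 1
(((((p1 ∧ p3) ∧ ¬p3) ⊃ p3) ∨ p2) ⊃ p1): min(1, 1 − 1 + 0.09) = 0.09
(p1 ∧ p1) = min(0.09, 0.09) = 0.09
(p1 ∨ p2) = max(0.09, 0.25) = 0.25
((p1 ∧ p1) ∨ (p1 ∨ p2)) = max(0.09, 0.25) = 0.25
((((((p1 ∧ p3) ∧ ¬p3) ⊃ p3) ∨ p2) ⊃ p1) ∨ ((p1 ∧ p1) ∨ (p1 ∨ p2))) = max(0.09, 0.25) = 0.25

0.25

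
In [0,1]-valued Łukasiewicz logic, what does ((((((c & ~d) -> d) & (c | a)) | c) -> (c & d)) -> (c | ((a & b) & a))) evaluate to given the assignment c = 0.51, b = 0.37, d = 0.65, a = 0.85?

0.85

~d: Łukasiewicz ¬ gives 1 − 0.65 = 0.35
(c & ~d) = min(0.51, 0.35) = 0.35
((c & ~d) -> d): min(1, 1 − 0.35 + 0.65) = 1
(c | a) = max(0.51, 0.85) = 0.85
(((c & ~d) -> d) & (c | a)) = min(1, 0.85) = 0.85
((((c & ~d) -> d) & (c | a)) | c) = max(0.85, 0.51) = 0.85
(c & d) = min(0.51, 0.65) = 0.51
(((((c & ~d) -> d) & (c | a)) | c) -> (c & d)): min(1, 1 − 0.85 + 0.51) = 0.66
(a & b) = min(0.85, 0.37) = 0.37
((a & b) & a) = min(0.37, 0.85) = 0.37
(c | ((a & b) & a)) = max(0.51, 0.37) = 0.51
((((((c & ~d) -> d) & (c | a)) | c) -> (c & d)) -> (c | ((a & b) & a))): min(1, 1 − 0.66 + 0.51) = 0.85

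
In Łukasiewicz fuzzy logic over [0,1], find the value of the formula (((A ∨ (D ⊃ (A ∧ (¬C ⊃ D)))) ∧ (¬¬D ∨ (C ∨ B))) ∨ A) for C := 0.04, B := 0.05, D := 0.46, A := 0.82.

0.82

¬C: Łukasiewicz ¬ gives 1 − 0.04 = 0.96
(¬C ⊃ D): min(1, 1 − 0.96 + 0.46) = 0.5
(A ∧ (¬C ⊃ D)) = min(0.82, 0.5) = 0.5
(D ⊃ (A ∧ (¬C ⊃ D))): min(1, 1 − 0.46 + 0.5) = 1
(A ∨ (D ⊃ (A ∧ (¬C ⊃ D)))) = max(0.82, 1) = 1
¬D: Łukasiewicz ¬ gives 1 − 0.46 = 0.54
¬¬D: Łukasiewicz ¬ gives 1 − 0.54 = 0.46
(C ∨ B) = max(0.04, 0.05) = 0.05
(¬¬D ∨ (C ∨ B)) = max(0.46, 0.05) = 0.46
((A ∨ (D ⊃ (A ∧ (¬C ⊃ D)))) ∧ (¬¬D ∨ (C ∨ B))) = min(1, 0.46) = 0.46
(((A ∨ (D ⊃ (A ∧ (¬C ⊃ D)))) ∧ (¬¬D ∨ (C ∨ B))) ∨ A) = max(0.46, 0.82) = 0.82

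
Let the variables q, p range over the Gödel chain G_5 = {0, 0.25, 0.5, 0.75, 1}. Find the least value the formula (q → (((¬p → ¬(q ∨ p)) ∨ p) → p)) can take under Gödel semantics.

The minimum is attained at q = 0.5, p = 0.25:
  ¬p: Gödel ¬ of 0.25 = 0 (operand ≠ 0)
  (q ∨ p) = max(0.5, 0.25) = 0.5
  ¬(q ∨ p): Gödel ¬ of 0.5 = 0 (operand ≠ 0)
  (¬p → ¬(q ∨ p)): 0 ≤ 0, so result = 1
  ((¬p → ¬(q ∨ p)) ∨ p) = max(1, 0.25) = 1
  (((¬p → ¬(q ∨ p)) ∨ p) → p): 1 > 0.25, so result = 0.25
  (q → (((¬p → ¬(q ∨ p)) ∨ p) → p)): 0.5 > 0.25, so result = 0.25
Checking all 25 assignments confirms none give a value below 0.25.

0.25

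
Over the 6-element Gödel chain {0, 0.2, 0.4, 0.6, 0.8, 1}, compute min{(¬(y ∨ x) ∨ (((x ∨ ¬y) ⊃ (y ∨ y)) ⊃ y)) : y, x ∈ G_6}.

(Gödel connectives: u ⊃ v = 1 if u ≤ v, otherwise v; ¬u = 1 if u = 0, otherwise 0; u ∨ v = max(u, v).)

The minimum is attained at y = 0.2, x = 0:
  (y ∨ x) = max(0.2, 0) = 0.2
  ¬(y ∨ x): Gödel ¬ of 0.2 = 0 (operand ≠ 0)
  ¬y: Gödel ¬ of 0.2 = 0 (operand ≠ 0)
  (x ∨ ¬y) = max(0, 0) = 0
  (y ∨ y) = max(0.2, 0.2) = 0.2
  ((x ∨ ¬y) ⊃ (y ∨ y)): 0 ≤ 0.2, so result = 1
  (((x ∨ ¬y) ⊃ (y ∨ y)) ⊃ y): 1 > 0.2, so result = 0.2
  (¬(y ∨ x) ∨ (((x ∨ ¬y) ⊃ (y ∨ y)) ⊃ y)) = max(0, 0.2) = 0.2
Checking all 36 assignments confirms none give a value below 0.20.

0.20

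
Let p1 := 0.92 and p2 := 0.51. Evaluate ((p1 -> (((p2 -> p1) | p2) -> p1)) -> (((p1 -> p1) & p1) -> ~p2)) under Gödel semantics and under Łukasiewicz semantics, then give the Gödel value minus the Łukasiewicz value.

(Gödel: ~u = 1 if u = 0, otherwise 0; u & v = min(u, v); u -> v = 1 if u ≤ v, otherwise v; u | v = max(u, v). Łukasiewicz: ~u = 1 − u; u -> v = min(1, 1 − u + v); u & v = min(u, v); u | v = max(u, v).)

Gödel evaluation:
  (p2 -> p1): 0.51 ≤ 0.92, so result = 1
  ((p2 -> p1) | p2) = max(1, 0.51) = 1
  (((p2 -> p1) | p2) -> p1): 1 > 0.92, so result = 0.92
  (p1 -> (((p2 -> p1) | p2) -> p1)): 0.92 ≤ 0.92, so result = 1
  (p1 -> p1): 0.92 ≤ 0.92, so result = 1
  ((p1 -> p1) & p1) = min(1, 0.92) = 0.92
  ~p2: Gödel ¬ of 0.51 = 0 (operand ≠ 0)
  (((p1 -> p1) & p1) -> ~p2): 0.92 > 0, so result = 0
  ((p1 -> (((p2 -> p1) | p2) -> p1)) -> (((p1 -> p1) & p1) -> ~p2)): 1 > 0, so result = 0
  Gödel value = 0
Łukasiewicz evaluation:
  (p2 -> p1): min(1, 1 − 0.51 + 0.92) = 1
  ((p2 -> p1) | p2) = max(1, 0.51) = 1
  (((p2 -> p1) | p2) -> p1): min(1, 1 − 1 + 0.92) = 0.92
  (p1 -> (((p2 -> p1) | p2) -> p1)): min(1, 1 − 0.92 + 0.92) = 1
  (p1 -> p1): min(1, 1 − 0.92 + 0.92) = 1
  ((p1 -> p1) & p1) = min(1, 0.92) = 0.92
  ~p2: Łukasiewicz ¬ gives 1 − 0.51 = 0.49
  (((p1 -> p1) & p1) -> ~p2): min(1, 1 − 0.92 + 0.49) = 0.57
  ((p1 -> (((p2 -> p1) | p2) -> p1)) -> (((p1 -> p1) & p1) -> ~p2)): min(1, 1 − 1 + 0.57) = 0.57
  Łukasiewicz value = 0.57
Difference: 0 − 0.57 = -0.57

-0.57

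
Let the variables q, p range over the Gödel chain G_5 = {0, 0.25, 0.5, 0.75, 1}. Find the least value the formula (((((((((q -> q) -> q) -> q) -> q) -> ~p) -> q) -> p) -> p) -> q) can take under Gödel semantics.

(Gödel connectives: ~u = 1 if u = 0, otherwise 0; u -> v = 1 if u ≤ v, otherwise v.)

0.00

The minimum is attained at q = 0, p = 0.25:
  (q -> q): 0 ≤ 0, so result = 1
  ((q -> q) -> q): 1 > 0, so result = 0
  (((q -> q) -> q) -> q): 0 ≤ 0, so result = 1
  ((((q -> q) -> q) -> q) -> q): 1 > 0, so result = 0
  ~p: Gödel ¬ of 0.25 = 0 (operand ≠ 0)
  (((((q -> q) -> q) -> q) -> q) -> ~p): 0 ≤ 0, so result = 1
  ((((((q -> q) -> q) -> q) -> q) -> ~p) -> q): 1 > 0, so result = 0
  (((((((q -> q) -> q) -> q) -> q) -> ~p) -> q) -> p): 0 ≤ 0.25, so result = 1
  ((((((((q -> q) -> q) -> q) -> q) -> ~p) -> q) -> p) -> p): 1 > 0.25, so result = 0.25
  (((((((((q -> q) -> q) -> q) -> q) -> ~p) -> q) -> p) -> p) -> q): 0.25 > 0, so result = 0
Checking all 25 assignments confirms none give a value below 0.00.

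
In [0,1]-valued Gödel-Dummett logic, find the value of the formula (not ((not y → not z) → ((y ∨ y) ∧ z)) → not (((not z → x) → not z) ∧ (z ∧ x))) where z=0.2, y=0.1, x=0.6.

not y: Gödel ¬ of 0.1 = 0 (operand ≠ 0)
not z: Gödel ¬ of 0.2 = 0 (operand ≠ 0)
(not y → not z): 0 ≤ 0, so result = 1
(y ∨ y) = max(0.1, 0.1) = 0.1
((y ∨ y) ∧ z) = min(0.1, 0.2) = 0.1
((not y → not z) → ((y ∨ y) ∧ z)): 1 > 0.1, so result = 0.1
not ((not y → not z) → ((y ∨ y) ∧ z)): Gödel ¬ of 0.1 = 0 (operand ≠ 0)
not z: Gödel ¬ of 0.2 = 0 (operand ≠ 0)
(not z → x): 0 ≤ 0.6, so result = 1
not z: Gödel ¬ of 0.2 = 0 (operand ≠ 0)
((not z → x) → not z): 1 > 0, so result = 0
(z ∧ x) = min(0.2, 0.6) = 0.2
(((not z → x) → not z) ∧ (z ∧ x)) = min(0, 0.2) = 0
not (((not z → x) → not z) ∧ (z ∧ x)): Gödel ¬ of 0 = 1 (operand is 0)
(not ((not y → not z) → ((y ∨ y) ∧ z)) → not (((not z → x) → not z) ∧ (z ∧ x))): 0 ≤ 1, so result = 1

1.00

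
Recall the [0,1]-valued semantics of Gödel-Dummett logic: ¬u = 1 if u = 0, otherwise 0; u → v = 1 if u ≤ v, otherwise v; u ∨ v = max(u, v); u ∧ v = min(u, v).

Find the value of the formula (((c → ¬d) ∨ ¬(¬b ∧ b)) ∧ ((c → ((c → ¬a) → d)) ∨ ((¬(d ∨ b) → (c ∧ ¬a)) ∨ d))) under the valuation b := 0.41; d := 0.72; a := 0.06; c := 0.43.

¬d: Gödel ¬ of 0.72 = 0 (operand ≠ 0)
(c → ¬d): 0.43 > 0, so result = 0
¬b: Gödel ¬ of 0.41 = 0 (operand ≠ 0)
(¬b ∧ b) = min(0, 0.41) = 0
¬(¬b ∧ b): Gödel ¬ of 0 = 1 (operand is 0)
((c → ¬d) ∨ ¬(¬b ∧ b)) = max(0, 1) = 1
¬a: Gödel ¬ of 0.06 = 0 (operand ≠ 0)
(c → ¬a): 0.43 > 0, so result = 0
((c → ¬a) → d): 0 ≤ 0.72, so result = 1
(c → ((c → ¬a) → d)): 0.43 ≤ 1, so result = 1
(d ∨ b) = max(0.72, 0.41) = 0.72
¬(d ∨ b): Gödel ¬ of 0.72 = 0 (operand ≠ 0)
¬a: Gödel ¬ of 0.06 = 0 (operand ≠ 0)
(c ∧ ¬a) = min(0.43, 0) = 0
(¬(d ∨ b) → (c ∧ ¬a)): 0 ≤ 0, so result = 1
((¬(d ∨ b) → (c ∧ ¬a)) ∨ d) = max(1, 0.72) = 1
((c → ((c → ¬a) → d)) ∨ ((¬(d ∨ b) → (c ∧ ¬a)) ∨ d)) = max(1, 1) = 1
(((c → ¬d) ∨ ¬(¬b ∧ b)) ∧ ((c → ((c → ¬a) → d)) ∨ ((¬(d ∨ b) → (c ∧ ¬a)) ∨ d))) = min(1, 1) = 1

1.00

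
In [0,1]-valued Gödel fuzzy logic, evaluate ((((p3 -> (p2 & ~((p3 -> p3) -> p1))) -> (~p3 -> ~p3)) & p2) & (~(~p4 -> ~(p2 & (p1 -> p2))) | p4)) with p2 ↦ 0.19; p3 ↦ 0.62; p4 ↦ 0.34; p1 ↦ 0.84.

(p3 -> p3): 0.62 ≤ 0.62, so result = 1
((p3 -> p3) -> p1): 1 > 0.84, so result = 0.84
~((p3 -> p3) -> p1): Gödel ¬ of 0.84 = 0 (operand ≠ 0)
(p2 & ~((p3 -> p3) -> p1)) = min(0.19, 0) = 0
(p3 -> (p2 & ~((p3 -> p3) -> p1))): 0.62 > 0, so result = 0
~p3: Gödel ¬ of 0.62 = 0 (operand ≠ 0)
~p3: Gödel ¬ of 0.62 = 0 (operand ≠ 0)
(~p3 -> ~p3): 0 ≤ 0, so result = 1
((p3 -> (p2 & ~((p3 -> p3) -> p1))) -> (~p3 -> ~p3)): 0 ≤ 1, so result = 1
(((p3 -> (p2 & ~((p3 -> p3) -> p1))) -> (~p3 -> ~p3)) & p2) = min(1, 0.19) = 0.19
~p4: Gödel ¬ of 0.34 = 0 (operand ≠ 0)
(p1 -> p2): 0.84 > 0.19, so result = 0.19
(p2 & (p1 -> p2)) = min(0.19, 0.19) = 0.19
~(p2 & (p1 -> p2)): Gödel ¬ of 0.19 = 0 (operand ≠ 0)
(~p4 -> ~(p2 & (p1 -> p2))): 0 ≤ 0, so result = 1
~(~p4 -> ~(p2 & (p1 -> p2))): Gödel ¬ of 1 = 0 (operand ≠ 0)
(~(~p4 -> ~(p2 & (p1 -> p2))) | p4) = max(0, 0.34) = 0.34
((((p3 -> (p2 & ~((p3 -> p3) -> p1))) -> (~p3 -> ~p3)) & p2) & (~(~p4 -> ~(p2 & (p1 -> p2))) | p4)) = min(0.19, 0.34) = 0.19

0.19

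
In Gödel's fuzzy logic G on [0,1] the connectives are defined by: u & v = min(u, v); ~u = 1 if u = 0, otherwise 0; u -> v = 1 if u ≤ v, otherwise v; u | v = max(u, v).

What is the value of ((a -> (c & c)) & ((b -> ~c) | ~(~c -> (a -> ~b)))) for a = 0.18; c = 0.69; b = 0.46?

0.00

(c & c) = min(0.69, 0.69) = 0.69
(a -> (c & c)): 0.18 ≤ 0.69, so result = 1
~c: Gödel ¬ of 0.69 = 0 (operand ≠ 0)
(b -> ~c): 0.46 > 0, so result = 0
~c: Gödel ¬ of 0.69 = 0 (operand ≠ 0)
~b: Gödel ¬ of 0.46 = 0 (operand ≠ 0)
(a -> ~b): 0.18 > 0, so result = 0
(~c -> (a -> ~b)): 0 ≤ 0, so result = 1
~(~c -> (a -> ~b)): Gödel ¬ of 1 = 0 (operand ≠ 0)
((b -> ~c) | ~(~c -> (a -> ~b))) = max(0, 0) = 0
((a -> (c & c)) & ((b -> ~c) | ~(~c -> (a -> ~b)))) = min(1, 0) = 0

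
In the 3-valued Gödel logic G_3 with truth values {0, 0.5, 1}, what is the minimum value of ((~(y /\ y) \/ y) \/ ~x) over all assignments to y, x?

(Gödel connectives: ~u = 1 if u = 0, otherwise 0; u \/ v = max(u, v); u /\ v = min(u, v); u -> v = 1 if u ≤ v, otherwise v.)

The minimum is attained at y = 0.5, x = 0.5:
  (y /\ y) = min(0.5, 0.5) = 0.5
  ~(y /\ y): Gödel ¬ of 0.5 = 0 (operand ≠ 0)
  (~(y /\ y) \/ y) = max(0, 0.5) = 0.5
  ~x: Gödel ¬ of 0.5 = 0 (operand ≠ 0)
  ((~(y /\ y) \/ y) \/ ~x) = max(0.5, 0) = 0.5
Checking all 9 assignments confirms none give a value below 0.50.

0.50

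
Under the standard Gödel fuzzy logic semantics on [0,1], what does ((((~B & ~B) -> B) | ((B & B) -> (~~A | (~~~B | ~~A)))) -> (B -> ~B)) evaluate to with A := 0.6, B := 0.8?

~B: Gödel ¬ of 0.8 = 0 (operand ≠ 0)
~B: Gödel ¬ of 0.8 = 0 (operand ≠ 0)
(~B & ~B) = min(0, 0) = 0
((~B & ~B) -> B): 0 ≤ 0.8, so result = 1
(B & B) = min(0.8, 0.8) = 0.8
~A: Gödel ¬ of 0.6 = 0 (operand ≠ 0)
~~A: Gödel ¬ of 0 = 1 (operand is 0)
~B: Gödel ¬ of 0.8 = 0 (operand ≠ 0)
~~B: Gödel ¬ of 0 = 1 (operand is 0)
~~~B: Gödel ¬ of 1 = 0 (operand ≠ 0)
~A: Gödel ¬ of 0.6 = 0 (operand ≠ 0)
~~A: Gödel ¬ of 0 = 1 (operand is 0)
(~~~B | ~~A) = max(0, 1) = 1
(~~A | (~~~B | ~~A)) = max(1, 1) = 1
((B & B) -> (~~A | (~~~B | ~~A))): 0.8 ≤ 1, so result = 1
(((~B & ~B) -> B) | ((B & B) -> (~~A | (~~~B | ~~A)))) = max(1, 1) = 1
~B: Gödel ¬ of 0.8 = 0 (operand ≠ 0)
(B -> ~B): 0.8 > 0, so result = 0
((((~B & ~B) -> B) | ((B & B) -> (~~A | (~~~B | ~~A)))) -> (B -> ~B)): 1 > 0, so result = 0

0.00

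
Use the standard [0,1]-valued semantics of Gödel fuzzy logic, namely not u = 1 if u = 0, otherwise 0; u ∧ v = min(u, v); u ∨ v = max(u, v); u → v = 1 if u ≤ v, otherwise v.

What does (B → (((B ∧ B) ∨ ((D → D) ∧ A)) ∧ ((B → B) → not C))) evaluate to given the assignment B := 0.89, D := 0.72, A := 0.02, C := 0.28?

0.00

(B ∧ B) = min(0.89, 0.89) = 0.89
(D → D): 0.72 ≤ 0.72, so result = 1
((D → D) ∧ A) = min(1, 0.02) = 0.02
((B ∧ B) ∨ ((D → D) ∧ A)) = max(0.89, 0.02) = 0.89
(B → B): 0.89 ≤ 0.89, so result = 1
not C: Gödel ¬ of 0.28 = 0 (operand ≠ 0)
((B → B) → not C): 1 > 0, so result = 0
(((B ∧ B) ∨ ((D → D) ∧ A)) ∧ ((B → B) → not C)) = min(0.89, 0) = 0
(B → (((B ∧ B) ∨ ((D → D) ∧ A)) ∧ ((B → B) → not C))): 0.89 > 0, so result = 0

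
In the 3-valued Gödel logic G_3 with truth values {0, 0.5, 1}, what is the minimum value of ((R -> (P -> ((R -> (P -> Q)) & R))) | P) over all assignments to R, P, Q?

0.50

The minimum is attained at R = 0.5, P = 0.5, Q = 0:
  (P -> Q): 0.5 > 0, so result = 0
  (R -> (P -> Q)): 0.5 > 0, so result = 0
  ((R -> (P -> Q)) & R) = min(0, 0.5) = 0
  (P -> ((R -> (P -> Q)) & R)): 0.5 > 0, so result = 0
  (R -> (P -> ((R -> (P -> Q)) & R))): 0.5 > 0, so result = 0
  ((R -> (P -> ((R -> (P -> Q)) & R))) | P) = max(0, 0.5) = 0.5
Checking all 27 assignments confirms none give a value below 0.50.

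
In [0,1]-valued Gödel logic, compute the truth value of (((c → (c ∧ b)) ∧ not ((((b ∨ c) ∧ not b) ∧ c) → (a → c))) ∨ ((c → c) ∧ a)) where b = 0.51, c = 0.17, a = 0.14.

(c ∧ b) = min(0.17, 0.51) = 0.17
(c → (c ∧ b)): 0.17 ≤ 0.17, so result = 1
(b ∨ c) = max(0.51, 0.17) = 0.51
not b: Gödel ¬ of 0.51 = 0 (operand ≠ 0)
((b ∨ c) ∧ not b) = min(0.51, 0) = 0
(((b ∨ c) ∧ not b) ∧ c) = min(0, 0.17) = 0
(a → c): 0.14 ≤ 0.17, so result = 1
((((b ∨ c) ∧ not b) ∧ c) → (a → c)): 0 ≤ 1, so result = 1
not ((((b ∨ c) ∧ not b) ∧ c) → (a → c)): Gödel ¬ of 1 = 0 (operand ≠ 0)
((c → (c ∧ b)) ∧ not ((((b ∨ c) ∧ not b) ∧ c) → (a → c))) = min(1, 0) = 0
(c → c): 0.17 ≤ 0.17, so result = 1
((c → c) ∧ a) = min(1, 0.14) = 0.14
(((c → (c ∧ b)) ∧ not ((((b ∨ c) ∧ not b) ∧ c) → (a → c))) ∨ ((c → c) ∧ a)) = max(0, 0.14) = 0.14

0.14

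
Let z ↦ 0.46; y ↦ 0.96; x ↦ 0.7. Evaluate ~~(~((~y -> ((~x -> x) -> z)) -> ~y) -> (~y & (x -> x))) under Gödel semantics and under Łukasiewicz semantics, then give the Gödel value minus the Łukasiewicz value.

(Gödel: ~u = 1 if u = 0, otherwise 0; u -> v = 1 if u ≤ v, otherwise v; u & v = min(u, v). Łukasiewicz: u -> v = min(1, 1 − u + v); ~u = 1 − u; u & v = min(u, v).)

-0.08

Gödel evaluation:
  ~y: Gödel ¬ of 0.96 = 0 (operand ≠ 0)
  ~x: Gödel ¬ of 0.7 = 0 (operand ≠ 0)
  (~x -> x): 0 ≤ 0.7, so result = 1
  ((~x -> x) -> z): 1 > 0.46, so result = 0.46
  (~y -> ((~x -> x) -> z)): 0 ≤ 0.46, so result = 1
  ~y: Gödel ¬ of 0.96 = 0 (operand ≠ 0)
  ((~y -> ((~x -> x) -> z)) -> ~y): 1 > 0, so result = 0
  ~((~y -> ((~x -> x) -> z)) -> ~y): Gödel ¬ of 0 = 1 (operand is 0)
  ~y: Gödel ¬ of 0.96 = 0 (operand ≠ 0)
  (x -> x): 0.7 ≤ 0.7, so result = 1
  (~y & (x -> x)) = min(0, 1) = 0
  (~((~y -> ((~x -> x) -> z)) -> ~y) -> (~y & (x -> x))): 1 > 0, so result = 0
  ~(~((~y -> ((~x -> x) -> z)) -> ~y) -> (~y & (x -> x))): Gödel ¬ of 0 = 1 (operand is 0)
  ~~(~((~y -> ((~x -> x) -> z)) -> ~y) -> (~y & (x -> x))): Gödel ¬ of 1 = 0 (operand ≠ 0)
  Gödel value = 0
Łukasiewicz evaluation:
  ~y: Łukasiewicz ¬ gives 1 − 0.96 = 0.04
  ~x: Łukasiewicz ¬ gives 1 − 0.7 = 0.3
  (~x -> x): min(1, 1 − 0.3 + 0.7) = 1
  ((~x -> x) -> z): min(1, 1 − 1 + 0.46) = 0.46
  (~y -> ((~x -> x) -> z)): min(1, 1 − 0.04 + 0.46) = 1
  ~y: Łukasiewicz ¬ gives 1 − 0.96 = 0.04
  ((~y -> ((~x -> x) -> z)) -> ~y): min(1, 1 − 1 + 0.04) = 0.04
  ~((~y -> ((~x -> x) -> z)) -> ~y): Łukasiewicz ¬ gives 1 − 0.04 = 0.96
  ~y: Łukasiewicz ¬ gives 1 − 0.96 = 0.04
  (x -> x): min(1, 1 − 0.7 + 0.7) = 1
  (~y & (x -> x)) = min(0.04, 1) = 0.04
  (~((~y -> ((~x -> x) -> z)) -> ~y) -> (~y & (x -> x))): min(1, 1 − 0.96 + 0.04) = 0.08
  ~(~((~y -> ((~x -> x) -> z)) -> ~y) -> (~y & (x -> x))): Łukasiewicz ¬ gives 1 − 0.08 = 0.92
  ~~(~((~y -> ((~x -> x) -> z)) -> ~y) -> (~y & (x -> x))): Łukasiewicz ¬ gives 1 − 0.92 = 0.08
  Łukasiewicz value = 0.08
Difference: 0 − 0.08 = -0.08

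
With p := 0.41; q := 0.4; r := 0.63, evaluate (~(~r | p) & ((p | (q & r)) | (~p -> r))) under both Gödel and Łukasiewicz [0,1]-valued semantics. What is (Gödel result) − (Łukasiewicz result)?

Gödel evaluation:
  ~r: Gödel ¬ of 0.63 = 0 (operand ≠ 0)
  (~r | p) = max(0, 0.41) = 0.41
  ~(~r | p): Gödel ¬ of 0.41 = 0 (operand ≠ 0)
  (q & r) = min(0.4, 0.63) = 0.4
  (p | (q & r)) = max(0.41, 0.4) = 0.41
  ~p: Gödel ¬ of 0.41 = 0 (operand ≠ 0)
  (~p -> r): 0 ≤ 0.63, so result = 1
  ((p | (q & r)) | (~p -> r)) = max(0.41, 1) = 1
  (~(~r | p) & ((p | (q & r)) | (~p -> r))) = min(0, 1) = 0
  Gödel value = 0
Łukasiewicz evaluation:
  ~r: Łukasiewicz ¬ gives 1 − 0.63 = 0.37
  (~r | p) = max(0.37, 0.41) = 0.41
  ~(~r | p): Łukasiewicz ¬ gives 1 − 0.41 = 0.59
  (q & r) = min(0.4, 0.63) = 0.4
  (p | (q & r)) = max(0.41, 0.4) = 0.41
  ~p: Łukasiewicz ¬ gives 1 − 0.41 = 0.59
  (~p -> r): min(1, 1 − 0.59 + 0.63) = 1
  ((p | (q & r)) | (~p -> r)) = max(0.41, 1) = 1
  (~(~r | p) & ((p | (q & r)) | (~p -> r))) = min(0.59, 1) = 0.59
  Łukasiewicz value = 0.59
Difference: 0 − 0.59 = -0.59

-0.59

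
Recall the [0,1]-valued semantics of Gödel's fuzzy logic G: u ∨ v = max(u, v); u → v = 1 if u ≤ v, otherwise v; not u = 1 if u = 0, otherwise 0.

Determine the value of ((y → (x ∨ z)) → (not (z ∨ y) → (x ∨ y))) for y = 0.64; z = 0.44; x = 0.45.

(x ∨ z) = max(0.45, 0.44) = 0.45
(y → (x ∨ z)): 0.64 > 0.45, so result = 0.45
(z ∨ y) = max(0.44, 0.64) = 0.64
not (z ∨ y): Gödel ¬ of 0.64 = 0 (operand ≠ 0)
(x ∨ y) = max(0.45, 0.64) = 0.64
(not (z ∨ y) → (x ∨ y)): 0 ≤ 0.64, so result = 1
((y → (x ∨ z)) → (not (z ∨ y) → (x ∨ y))): 0.45 ≤ 1, so result = 1

1.00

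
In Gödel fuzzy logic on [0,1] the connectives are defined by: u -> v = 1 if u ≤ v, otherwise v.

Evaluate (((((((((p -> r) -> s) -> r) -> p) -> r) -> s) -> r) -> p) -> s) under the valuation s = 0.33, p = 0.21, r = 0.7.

1.00

(p -> r): 0.21 ≤ 0.7, so result = 1
((p -> r) -> s): 1 > 0.33, so result = 0.33
(((p -> r) -> s) -> r): 0.33 ≤ 0.7, so result = 1
((((p -> r) -> s) -> r) -> p): 1 > 0.21, so result = 0.21
(((((p -> r) -> s) -> r) -> p) -> r): 0.21 ≤ 0.7, so result = 1
((((((p -> r) -> s) -> r) -> p) -> r) -> s): 1 > 0.33, so result = 0.33
(((((((p -> r) -> s) -> r) -> p) -> r) -> s) -> r): 0.33 ≤ 0.7, so result = 1
((((((((p -> r) -> s) -> r) -> p) -> r) -> s) -> r) -> p): 1 > 0.21, so result = 0.21
(((((((((p -> r) -> s) -> r) -> p) -> r) -> s) -> r) -> p) -> s): 0.21 ≤ 0.33, so result = 1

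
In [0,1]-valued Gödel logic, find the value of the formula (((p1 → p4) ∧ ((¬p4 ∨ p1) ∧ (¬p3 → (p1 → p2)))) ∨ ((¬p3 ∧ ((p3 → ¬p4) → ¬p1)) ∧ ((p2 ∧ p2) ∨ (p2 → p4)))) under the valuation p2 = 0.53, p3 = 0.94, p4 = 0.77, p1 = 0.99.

(p1 → p4): 0.99 > 0.77, so result = 0.77
¬p4: Gödel ¬ of 0.77 = 0 (operand ≠ 0)
(¬p4 ∨ p1) = max(0, 0.99) = 0.99
¬p3: Gödel ¬ of 0.94 = 0 (operand ≠ 0)
(p1 → p2): 0.99 > 0.53, so result = 0.53
(¬p3 → (p1 → p2)): 0 ≤ 0.53, so result = 1
((¬p4 ∨ p1) ∧ (¬p3 → (p1 → p2))) = min(0.99, 1) = 0.99
((p1 → p4) ∧ ((¬p4 ∨ p1) ∧ (¬p3 → (p1 → p2)))) = min(0.77, 0.99) = 0.77
¬p3: Gödel ¬ of 0.94 = 0 (operand ≠ 0)
¬p4: Gödel ¬ of 0.77 = 0 (operand ≠ 0)
(p3 → ¬p4): 0.94 > 0, so result = 0
¬p1: Gödel ¬ of 0.99 = 0 (operand ≠ 0)
((p3 → ¬p4) → ¬p1): 0 ≤ 0, so result = 1
(¬p3 ∧ ((p3 → ¬p4) → ¬p1)) = min(0, 1) = 0
(p2 ∧ p2) = min(0.53, 0.53) = 0.53
(p2 → p4): 0.53 ≤ 0.77, so result = 1
((p2 ∧ p2) ∨ (p2 → p4)) = max(0.53, 1) = 1
((¬p3 ∧ ((p3 → ¬p4) → ¬p1)) ∧ ((p2 ∧ p2) ∨ (p2 → p4))) = min(0, 1) = 0
(((p1 → p4) ∧ ((¬p4 ∨ p1) ∧ (¬p3 → (p1 → p2)))) ∨ ((¬p3 ∧ ((p3 → ¬p4) → ¬p1)) ∧ ((p2 ∧ p2) ∨ (p2 → p4)))) = max(0.77, 0) = 0.77

0.77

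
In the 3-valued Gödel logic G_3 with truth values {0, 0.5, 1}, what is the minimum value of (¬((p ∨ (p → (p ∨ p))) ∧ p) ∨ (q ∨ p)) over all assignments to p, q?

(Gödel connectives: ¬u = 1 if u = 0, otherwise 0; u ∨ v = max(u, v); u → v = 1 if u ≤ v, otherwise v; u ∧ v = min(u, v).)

0.50

The minimum is attained at p = 0.5, q = 0:
  (p ∨ p) = max(0.5, 0.5) = 0.5
  (p → (p ∨ p)): 0.5 ≤ 0.5, so result = 1
  (p ∨ (p → (p ∨ p))) = max(0.5, 1) = 1
  ((p ∨ (p → (p ∨ p))) ∧ p) = min(1, 0.5) = 0.5
  ¬((p ∨ (p → (p ∨ p))) ∧ p): Gödel ¬ of 0.5 = 0 (operand ≠ 0)
  (q ∨ p) = max(0, 0.5) = 0.5
  (¬((p ∨ (p → (p ∨ p))) ∧ p) ∨ (q ∨ p)) = max(0, 0.5) = 0.5
Checking all 9 assignments confirms none give a value below 0.50.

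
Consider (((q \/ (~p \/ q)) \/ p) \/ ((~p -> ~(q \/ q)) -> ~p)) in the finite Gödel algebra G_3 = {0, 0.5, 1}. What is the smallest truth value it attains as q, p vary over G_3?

The minimum is attained at q = 0, p = 0.5:
  ~p: Gödel ¬ of 0.5 = 0 (operand ≠ 0)
  (~p \/ q) = max(0, 0) = 0
  (q \/ (~p \/ q)) = max(0, 0) = 0
  ((q \/ (~p \/ q)) \/ p) = max(0, 0.5) = 0.5
  ~p: Gödel ¬ of 0.5 = 0 (operand ≠ 0)
  (q \/ q) = max(0, 0) = 0
  ~(q \/ q): Gödel ¬ of 0 = 1 (operand is 0)
  (~p -> ~(q \/ q)): 0 ≤ 1, so result = 1
  ~p: Gödel ¬ of 0.5 = 0 (operand ≠ 0)
  ((~p -> ~(q \/ q)) -> ~p): 1 > 0, so result = 0
  (((q \/ (~p \/ q)) \/ p) \/ ((~p -> ~(q \/ q)) -> ~p)) = max(0.5, 0) = 0.5
Checking all 9 assignments confirms none give a value below 0.50.

0.50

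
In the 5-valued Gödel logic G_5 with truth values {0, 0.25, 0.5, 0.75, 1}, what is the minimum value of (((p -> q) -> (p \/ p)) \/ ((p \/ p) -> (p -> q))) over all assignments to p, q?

Every assignment gives 1. For instance at p = 0, q = 0:
  (p -> q): 0 ≤ 0, so result = 1
  (p \/ p) = max(0, 0) = 0
  ((p -> q) -> (p \/ p)): 1 > 0, so result = 0
  (p \/ p) = max(0, 0) = 0
  (p -> q): 0 ≤ 0, so result = 1
  ((p \/ p) -> (p -> q)): 0 ≤ 1, so result = 1
  (((p -> q) -> (p \/ p)) \/ ((p \/ p) -> (p -> q))) = max(0, 1) = 1
All 25 assignments give value 1 — the formula is a G_5-tautology.

1.00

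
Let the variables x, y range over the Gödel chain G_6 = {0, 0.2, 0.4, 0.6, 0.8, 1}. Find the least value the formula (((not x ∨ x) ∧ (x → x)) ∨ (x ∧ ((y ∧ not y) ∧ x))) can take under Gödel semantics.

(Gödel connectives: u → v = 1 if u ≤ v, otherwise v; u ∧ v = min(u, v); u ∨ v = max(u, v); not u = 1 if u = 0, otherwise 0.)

The minimum is attained at x = 0.2, y = 0:
  not x: Gödel ¬ of 0.2 = 0 (operand ≠ 0)
  (not x ∨ x) = max(0, 0.2) = 0.2
  (x → x): 0.2 ≤ 0.2, so result = 1
  ((not x ∨ x) ∧ (x → x)) = min(0.2, 1) = 0.2
  not y: Gödel ¬ of 0 = 1 (operand is 0)
  (y ∧ not y) = min(0, 1) = 0
  ((y ∧ not y) ∧ x) = min(0, 0.2) = 0
  (x ∧ ((y ∧ not y) ∧ x)) = min(0.2, 0) = 0
  (((not x ∨ x) ∧ (x → x)) ∨ (x ∧ ((y ∧ not y) ∧ x))) = max(0.2, 0) = 0.2
Checking all 36 assignments confirms none give a value below 0.20.

0.20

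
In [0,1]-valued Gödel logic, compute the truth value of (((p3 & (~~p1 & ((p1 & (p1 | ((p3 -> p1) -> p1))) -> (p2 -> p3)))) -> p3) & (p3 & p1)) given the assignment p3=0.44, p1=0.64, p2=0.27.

~p1: Gödel ¬ of 0.64 = 0 (operand ≠ 0)
~~p1: Gödel ¬ of 0 = 1 (operand is 0)
(p3 -> p1): 0.44 ≤ 0.64, so result = 1
((p3 -> p1) -> p1): 1 > 0.64, so result = 0.64
(p1 | ((p3 -> p1) -> p1)) = max(0.64, 0.64) = 0.64
(p1 & (p1 | ((p3 -> p1) -> p1))) = min(0.64, 0.64) = 0.64
(p2 -> p3): 0.27 ≤ 0.44, so result = 1
((p1 & (p1 | ((p3 -> p1) -> p1))) -> (p2 -> p3)): 0.64 ≤ 1, so result = 1
(~~p1 & ((p1 & (p1 | ((p3 -> p1) -> p1))) -> (p2 -> p3))) = min(1, 1) = 1
(p3 & (~~p1 & ((p1 & (p1 | ((p3 -> p1) -> p1))) -> (p2 -> p3)))) = min(0.44, 1) = 0.44
((p3 & (~~p1 & ((p1 & (p1 | ((p3 -> p1) -> p1))) -> (p2 -> p3)))) -> p3): 0.44 ≤ 0.44, so result = 1
(p3 & p1) = min(0.44, 0.64) = 0.44
(((p3 & (~~p1 & ((p1 & (p1 | ((p3 -> p1) -> p1))) -> (p2 -> p3)))) -> p3) & (p3 & p1)) = min(1, 0.44) = 0.44

0.44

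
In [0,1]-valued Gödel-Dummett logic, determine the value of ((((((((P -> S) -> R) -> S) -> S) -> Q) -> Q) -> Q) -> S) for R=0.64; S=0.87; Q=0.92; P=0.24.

0.87

(P -> S): 0.24 ≤ 0.87, so result = 1
((P -> S) -> R): 1 > 0.64, so result = 0.64
(((P -> S) -> R) -> S): 0.64 ≤ 0.87, so result = 1
((((P -> S) -> R) -> S) -> S): 1 > 0.87, so result = 0.87
(((((P -> S) -> R) -> S) -> S) -> Q): 0.87 ≤ 0.92, so result = 1
((((((P -> S) -> R) -> S) -> S) -> Q) -> Q): 1 > 0.92, so result = 0.92
(((((((P -> S) -> R) -> S) -> S) -> Q) -> Q) -> Q): 0.92 ≤ 0.92, so result = 1
((((((((P -> S) -> R) -> S) -> S) -> Q) -> Q) -> Q) -> S): 1 > 0.87, so result = 0.87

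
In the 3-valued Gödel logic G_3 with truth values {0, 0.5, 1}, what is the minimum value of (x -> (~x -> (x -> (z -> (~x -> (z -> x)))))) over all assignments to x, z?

1.00

Every assignment gives 1. For instance at x = 0, z = 0:
  ~x: Gödel ¬ of 0 = 1 (operand is 0)
  ~x: Gödel ¬ of 0 = 1 (operand is 0)
  (z -> x): 0 ≤ 0, so result = 1
  (~x -> (z -> x)): 1 ≤ 1, so result = 1
  (z -> (~x -> (z -> x))): 0 ≤ 1, so result = 1
  (x -> (z -> (~x -> (z -> x)))): 0 ≤ 1, so result = 1
  (~x -> (x -> (z -> (~x -> (z -> x))))): 1 ≤ 1, so result = 1
  (x -> (~x -> (x -> (z -> (~x -> (z -> x)))))): 0 ≤ 1, so result = 1
All 9 assignments give value 1 — the formula is a G_3-tautology.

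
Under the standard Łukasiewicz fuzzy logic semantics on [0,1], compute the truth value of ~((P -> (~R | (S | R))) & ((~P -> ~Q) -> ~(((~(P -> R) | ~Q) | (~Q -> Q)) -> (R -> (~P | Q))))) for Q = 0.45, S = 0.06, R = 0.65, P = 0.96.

~R: Łukasiewicz ¬ gives 1 − 0.65 = 0.35
(S | R) = max(0.06, 0.65) = 0.65
(~R | (S | R)) = max(0.35, 0.65) = 0.65
(P -> (~R | (S | R))): min(1, 1 − 0.96 + 0.65) = 0.69
~P: Łukasiewicz ¬ gives 1 − 0.96 = 0.04
~Q: Łukasiewicz ¬ gives 1 − 0.45 = 0.55
(~P -> ~Q): min(1, 1 − 0.04 + 0.55) = 1
(P -> R): min(1, 1 − 0.96 + 0.65) = 0.69
~(P -> R): Łukasiewicz ¬ gives 1 − 0.69 = 0.31
~Q: Łukasiewicz ¬ gives 1 − 0.45 = 0.55
(~(P -> R) | ~Q) = max(0.31, 0.55) = 0.55
~Q: Łukasiewicz ¬ gives 1 − 0.45 = 0.55
(~Q -> Q): min(1, 1 − 0.55 + 0.45) = 0.9
((~(P -> R) | ~Q) | (~Q -> Q)) = max(0.55, 0.9) = 0.9
~P: Łukasiewicz ¬ gives 1 − 0.96 = 0.04
(~P | Q) = max(0.04, 0.45) = 0.45
(R -> (~P | Q)): min(1, 1 − 0.65 + 0.45) = 0.8
(((~(P -> R) | ~Q) | (~Q -> Q)) -> (R -> (~P | Q))): min(1, 1 − 0.9 + 0.8) = 0.9
~(((~(P -> R) | ~Q) | (~Q -> Q)) -> (R -> (~P | Q))): Łukasiewicz ¬ gives 1 − 0.9 = 0.1
((~P -> ~Q) -> ~(((~(P -> R) | ~Q) | (~Q -> Q)) -> (R -> (~P | Q)))): min(1, 1 − 1 + 0.1) = 0.1
((P -> (~R | (S | R))) & ((~P -> ~Q) -> ~(((~(P -> R) | ~Q) | (~Q -> Q)) -> (R -> (~P | Q))))) = min(0.69, 0.1) = 0.1
~((P -> (~R | (S | R))) & ((~P -> ~Q) -> ~(((~(P -> R) | ~Q) | (~Q -> Q)) -> (R -> (~P | Q))))): Łukasiewicz ¬ gives 1 − 0.1 = 0.9

0.90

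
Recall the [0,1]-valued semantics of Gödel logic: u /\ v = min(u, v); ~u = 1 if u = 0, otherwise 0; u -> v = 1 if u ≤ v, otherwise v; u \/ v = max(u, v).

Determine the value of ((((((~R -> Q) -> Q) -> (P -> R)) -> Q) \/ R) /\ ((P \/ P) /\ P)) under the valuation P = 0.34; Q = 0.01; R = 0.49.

0.34

~R: Gödel ¬ of 0.49 = 0 (operand ≠ 0)
(~R -> Q): 0 ≤ 0.01, so result = 1
((~R -> Q) -> Q): 1 > 0.01, so result = 0.01
(P -> R): 0.34 ≤ 0.49, so result = 1
(((~R -> Q) -> Q) -> (P -> R)): 0.01 ≤ 1, so result = 1
((((~R -> Q) -> Q) -> (P -> R)) -> Q): 1 > 0.01, so result = 0.01
(((((~R -> Q) -> Q) -> (P -> R)) -> Q) \/ R) = max(0.01, 0.49) = 0.49
(P \/ P) = max(0.34, 0.34) = 0.34
((P \/ P) /\ P) = min(0.34, 0.34) = 0.34
((((((~R -> Q) -> Q) -> (P -> R)) -> Q) \/ R) /\ ((P \/ P) /\ P)) = min(0.49, 0.34) = 0.34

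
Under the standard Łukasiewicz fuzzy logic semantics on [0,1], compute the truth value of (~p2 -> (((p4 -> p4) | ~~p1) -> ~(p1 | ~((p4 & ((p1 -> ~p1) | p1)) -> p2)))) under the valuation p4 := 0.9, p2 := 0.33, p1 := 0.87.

0.46

~p2: Łukasiewicz ¬ gives 1 − 0.33 = 0.67
(p4 -> p4): min(1, 1 − 0.9 + 0.9) = 1
~p1: Łukasiewicz ¬ gives 1 − 0.87 = 0.13
~~p1: Łukasiewicz ¬ gives 1 − 0.13 = 0.87
((p4 -> p4) | ~~p1) = max(1, 0.87) = 1
~p1: Łukasiewicz ¬ gives 1 − 0.87 = 0.13
(p1 -> ~p1): min(1, 1 − 0.87 + 0.13) = 0.26
((p1 -> ~p1) | p1) = max(0.26, 0.87) = 0.87
(p4 & ((p1 -> ~p1) | p1)) = min(0.9, 0.87) = 0.87
((p4 & ((p1 -> ~p1) | p1)) -> p2): min(1, 1 − 0.87 + 0.33) = 0.46
~((p4 & ((p1 -> ~p1) | p1)) -> p2): Łukasiewicz ¬ gives 1 − 0.46 = 0.54
(p1 | ~((p4 & ((p1 -> ~p1) | p1)) -> p2)) = max(0.87, 0.54) = 0.87
~(p1 | ~((p4 & ((p1 -> ~p1) | p1)) -> p2)): Łukasiewicz ¬ gives 1 − 0.87 = 0.13
(((p4 -> p4) | ~~p1) -> ~(p1 | ~((p4 & ((p1 -> ~p1) | p1)) -> p2))): min(1, 1 − 1 + 0.13) = 0.13
(~p2 -> (((p4 -> p4) | ~~p1) -> ~(p1 | ~((p4 & ((p1 -> ~p1) | p1)) -> p2)))): min(1, 1 − 0.67 + 0.13) = 0.46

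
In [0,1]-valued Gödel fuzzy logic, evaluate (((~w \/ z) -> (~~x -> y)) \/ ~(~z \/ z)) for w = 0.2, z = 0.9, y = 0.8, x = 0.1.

~w: Gödel ¬ of 0.2 = 0 (operand ≠ 0)
(~w \/ z) = max(0, 0.9) = 0.9
~x: Gödel ¬ of 0.1 = 0 (operand ≠ 0)
~~x: Gödel ¬ of 0 = 1 (operand is 0)
(~~x -> y): 1 > 0.8, so result = 0.8
((~w \/ z) -> (~~x -> y)): 0.9 > 0.8, so result = 0.8
~z: Gödel ¬ of 0.9 = 0 (operand ≠ 0)
(~z \/ z) = max(0, 0.9) = 0.9
~(~z \/ z): Gödel ¬ of 0.9 = 0 (operand ≠ 0)
(((~w \/ z) -> (~~x -> y)) \/ ~(~z \/ z)) = max(0.8, 0) = 0.8

0.80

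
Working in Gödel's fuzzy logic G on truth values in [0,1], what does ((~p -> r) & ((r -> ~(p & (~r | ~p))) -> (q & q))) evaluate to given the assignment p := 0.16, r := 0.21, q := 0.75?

~p: Gödel ¬ of 0.16 = 0 (operand ≠ 0)
(~p -> r): 0 ≤ 0.21, so result = 1
~r: Gödel ¬ of 0.21 = 0 (operand ≠ 0)
~p: Gödel ¬ of 0.16 = 0 (operand ≠ 0)
(~r | ~p) = max(0, 0) = 0
(p & (~r | ~p)) = min(0.16, 0) = 0
~(p & (~r | ~p)): Gödel ¬ of 0 = 1 (operand is 0)
(r -> ~(p & (~r | ~p))): 0.21 ≤ 1, so result = 1
(q & q) = min(0.75, 0.75) = 0.75
((r -> ~(p & (~r | ~p))) -> (q & q)): 1 > 0.75, so result = 0.75
((~p -> r) & ((r -> ~(p & (~r | ~p))) -> (q & q))) = min(1, 0.75) = 0.75

0.75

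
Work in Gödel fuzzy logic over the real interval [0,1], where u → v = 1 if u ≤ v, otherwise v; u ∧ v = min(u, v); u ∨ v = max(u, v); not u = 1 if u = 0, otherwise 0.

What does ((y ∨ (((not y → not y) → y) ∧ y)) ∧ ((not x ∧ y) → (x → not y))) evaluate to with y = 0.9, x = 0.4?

0.90

not y: Gödel ¬ of 0.9 = 0 (operand ≠ 0)
not y: Gödel ¬ of 0.9 = 0 (operand ≠ 0)
(not y → not y): 0 ≤ 0, so result = 1
((not y → not y) → y): 1 > 0.9, so result = 0.9
(((not y → not y) → y) ∧ y) = min(0.9, 0.9) = 0.9
(y ∨ (((not y → not y) → y) ∧ y)) = max(0.9, 0.9) = 0.9
not x: Gödel ¬ of 0.4 = 0 (operand ≠ 0)
(not x ∧ y) = min(0, 0.9) = 0
not y: Gödel ¬ of 0.9 = 0 (operand ≠ 0)
(x → not y): 0.4 > 0, so result = 0
((not x ∧ y) → (x → not y)): 0 ≤ 0, so result = 1
((y ∨ (((not y → not y) → y) ∧ y)) ∧ ((not x ∧ y) → (x → not y))) = min(0.9, 1) = 0.9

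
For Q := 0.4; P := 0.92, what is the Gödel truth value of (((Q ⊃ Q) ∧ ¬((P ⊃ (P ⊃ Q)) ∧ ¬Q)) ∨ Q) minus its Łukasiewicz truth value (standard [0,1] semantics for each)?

Gödel evaluation:
  (Q ⊃ Q): 0.4 ≤ 0.4, so result = 1
  (P ⊃ Q): 0.92 > 0.4, so result = 0.4
  (P ⊃ (P ⊃ Q)): 0.92 > 0.4, so result = 0.4
  ¬Q: Gödel ¬ of 0.4 = 0 (operand ≠ 0)
  ((P ⊃ (P ⊃ Q)) ∧ ¬Q) = min(0.4, 0) = 0
  ¬((P ⊃ (P ⊃ Q)) ∧ ¬Q): Gödel ¬ of 0 = 1 (operand is 0)
  ((Q ⊃ Q) ∧ ¬((P ⊃ (P ⊃ Q)) ∧ ¬Q)) = min(1, 1) = 1
  (((Q ⊃ Q) ∧ ¬((P ⊃ (P ⊃ Q)) ∧ ¬Q)) ∨ Q) = max(1, 0.4) = 1
  Gödel value = 1
Łukasiewicz evaluation:
  (Q ⊃ Q): min(1, 1 − 0.4 + 0.4) = 1
  (P ⊃ Q): min(1, 1 − 0.92 + 0.4) = 0.48
  (P ⊃ (P ⊃ Q)): min(1, 1 − 0.92 + 0.48) = 0.56
  ¬Q: Łukasiewicz ¬ gives 1 − 0.4 = 0.6
  ((P ⊃ (P ⊃ Q)) ∧ ¬Q) = min(0.56, 0.6) = 0.56
  ¬((P ⊃ (P ⊃ Q)) ∧ ¬Q): Łukasiewicz ¬ gives 1 − 0.56 = 0.44
  ((Q ⊃ Q) ∧ ¬((P ⊃ (P ⊃ Q)) ∧ ¬Q)) = min(1, 0.44) = 0.44
  (((Q ⊃ Q) ∧ ¬((P ⊃ (P ⊃ Q)) ∧ ¬Q)) ∨ Q) = max(0.44, 0.4) = 0.44
  Łukasiewicz value = 0.44
Difference: 1 − 0.44 = 0.56

0.56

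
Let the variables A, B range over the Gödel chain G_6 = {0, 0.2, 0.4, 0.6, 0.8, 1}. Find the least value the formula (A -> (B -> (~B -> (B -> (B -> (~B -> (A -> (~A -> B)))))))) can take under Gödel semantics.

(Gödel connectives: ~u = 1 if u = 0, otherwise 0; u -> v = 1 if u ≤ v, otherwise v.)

1.00

Every assignment gives 1. For instance at A = 0, B = 0:
  ~B: Gödel ¬ of 0 = 1 (operand is 0)
  ~B: Gödel ¬ of 0 = 1 (operand is 0)
  ~A: Gödel ¬ of 0 = 1 (operand is 0)
  (~A -> B): 1 > 0, so result = 0
  (A -> (~A -> B)): 0 ≤ 0, so result = 1
  (~B -> (A -> (~A -> B))): 1 ≤ 1, so result = 1
  (B -> (~B -> (A -> (~A -> B)))): 0 ≤ 1, so result = 1
  (B -> (B -> (~B -> (A -> (~A -> B))))): 0 ≤ 1, so result = 1
  (~B -> (B -> (B -> (~B -> (A -> (~A -> B)))))): 1 ≤ 1, so result = 1
  (B -> (~B -> (B -> (B -> (~B -> (A -> (~A -> B))))))): 0 ≤ 1, so result = 1
  (A -> (B -> (~B -> (B -> (B -> (~B -> (A -> (~A -> B)))))))): 0 ≤ 1, so result = 1
All 36 assignments give value 1 — the formula is a G_6-tautology.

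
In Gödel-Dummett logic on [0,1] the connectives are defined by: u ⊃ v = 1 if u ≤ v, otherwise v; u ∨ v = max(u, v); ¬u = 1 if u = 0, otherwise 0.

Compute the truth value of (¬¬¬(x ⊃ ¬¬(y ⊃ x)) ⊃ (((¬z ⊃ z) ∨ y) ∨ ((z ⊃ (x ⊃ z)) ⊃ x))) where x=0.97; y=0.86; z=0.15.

1.00

(y ⊃ x): 0.86 ≤ 0.97, so result = 1
¬(y ⊃ x): Gödel ¬ of 1 = 0 (operand ≠ 0)
¬¬(y ⊃ x): Gödel ¬ of 0 = 1 (operand is 0)
(x ⊃ ¬¬(y ⊃ x)): 0.97 ≤ 1, so result = 1
¬(x ⊃ ¬¬(y ⊃ x)): Gödel ¬ of 1 = 0 (operand ≠ 0)
¬¬(x ⊃ ¬¬(y ⊃ x)): Gödel ¬ of 0 = 1 (operand is 0)
¬¬¬(x ⊃ ¬¬(y ⊃ x)): Gödel ¬ of 1 = 0 (operand ≠ 0)
¬z: Gödel ¬ of 0.15 = 0 (operand ≠ 0)
(¬z ⊃ z): 0 ≤ 0.15, so result = 1
((¬z ⊃ z) ∨ y) = max(1, 0.86) = 1
(x ⊃ z): 0.97 > 0.15, so result = 0.15
(z ⊃ (x ⊃ z)): 0.15 ≤ 0.15, so result = 1
((z ⊃ (x ⊃ z)) ⊃ x): 1 > 0.97, so result = 0.97
(((¬z ⊃ z) ∨ y) ∨ ((z ⊃ (x ⊃ z)) ⊃ x)) = max(1, 0.97) = 1
(¬¬¬(x ⊃ ¬¬(y ⊃ x)) ⊃ (((¬z ⊃ z) ∨ y) ∨ ((z ⊃ (x ⊃ z)) ⊃ x))): 0 ≤ 1, so result = 1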